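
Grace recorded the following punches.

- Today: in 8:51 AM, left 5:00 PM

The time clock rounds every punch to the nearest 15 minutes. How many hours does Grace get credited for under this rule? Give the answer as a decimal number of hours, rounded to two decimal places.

Today: in 8:51 AM→8:45 AM, out 5:00 PM→5:00 PM; 8 h 15 min

8.25 hours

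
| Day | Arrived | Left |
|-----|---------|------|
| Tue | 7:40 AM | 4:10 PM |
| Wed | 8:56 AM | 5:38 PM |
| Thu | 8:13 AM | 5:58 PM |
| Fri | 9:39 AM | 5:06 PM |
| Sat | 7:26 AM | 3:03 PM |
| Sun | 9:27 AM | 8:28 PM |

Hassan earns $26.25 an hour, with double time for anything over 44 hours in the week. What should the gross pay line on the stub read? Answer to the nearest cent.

$1629.25

Tue: 7:40 AM–4:10 PM = 8 h 30 min
Wed: 8:56 AM–5:38 PM = 8 h 42 min
Thu: 8:13 AM–5:58 PM = 9 h 45 min
Fri: 9:39 AM–5:06 PM = 7 h 27 min
Sat: 7:26 AM–3:03 PM = 7 h 37 min
Sun: 9:27 AM–8:28 PM = 11 h 1 min
Total worked: 53 h 2 min = 3182 min.
Regular 44 h 0 min = 2640 min at $26.25/h; overtime 9 h 2 min = 542 min at $52.50/h.
Pay = (2640 × $26.25 + 542 × $52.50) ÷ 60 = $1629.25.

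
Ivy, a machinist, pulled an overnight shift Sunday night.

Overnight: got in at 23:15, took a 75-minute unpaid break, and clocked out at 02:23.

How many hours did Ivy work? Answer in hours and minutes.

Overnight: 23:15 → midnight = 0 h 45 min; midnight → 02:23 = 2 h 23 min; span 3 h 8 min; less 75 min break → 1 h 53 min

1 h 53 min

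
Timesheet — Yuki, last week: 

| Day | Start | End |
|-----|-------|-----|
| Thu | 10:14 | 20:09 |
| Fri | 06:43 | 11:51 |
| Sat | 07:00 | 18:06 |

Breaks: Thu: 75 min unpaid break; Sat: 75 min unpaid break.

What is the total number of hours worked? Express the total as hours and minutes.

Thu: 10:14–20:09 = 9 h 55 min; less 75 min break → 8 h 40 min
Fri: 06:43–11:51 = 5 h 8 min
Sat: 07:00–18:06 = 11 h 6 min; less 75 min break → 9 h 51 min
Total: 8 h 40 min + 5 h 8 min + 9 h 51 min = 23 h 39 min.

23 h 39 min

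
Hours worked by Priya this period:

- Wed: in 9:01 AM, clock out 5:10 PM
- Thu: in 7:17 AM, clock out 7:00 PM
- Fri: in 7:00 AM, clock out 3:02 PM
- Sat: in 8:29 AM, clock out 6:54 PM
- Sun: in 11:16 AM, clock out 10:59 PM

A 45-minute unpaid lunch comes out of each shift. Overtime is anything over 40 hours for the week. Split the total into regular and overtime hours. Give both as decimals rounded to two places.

Wed: 9:01 AM–5:10 PM = 8 h 9 min; less 45 min break → 7 h 24 min
Thu: 7:17 AM–7:00 PM = 11 h 43 min; less 45 min break → 10 h 58 min
Fri: 7:00 AM–3:02 PM = 8 h 2 min; less 45 min break → 7 h 17 min
Sat: 8:29 AM–6:54 PM = 10 h 25 min; less 45 min break → 9 h 40 min
Sun: 11:16 AM–10:59 PM = 11 h 43 min; less 45 min break → 10 h 58 min
Total worked: 46 h 17 min = 46.28 h.
Threshold 40 h → overtime 6 h 17 min, regular 40 h 0 min.

Regular 40.00 hours, overtime 6.28 hours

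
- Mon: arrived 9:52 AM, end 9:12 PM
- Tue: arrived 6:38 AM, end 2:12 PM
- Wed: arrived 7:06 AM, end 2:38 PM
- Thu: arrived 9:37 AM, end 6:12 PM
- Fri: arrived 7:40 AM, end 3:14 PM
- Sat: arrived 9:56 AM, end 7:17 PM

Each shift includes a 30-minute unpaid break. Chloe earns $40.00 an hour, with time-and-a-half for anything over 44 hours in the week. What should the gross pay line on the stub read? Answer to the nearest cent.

Mon: 9:52 AM–9:12 PM = 11 h 20 min; less 30 min break → 10 h 50 min
Tue: 6:38 AM–2:12 PM = 7 h 34 min; less 30 min break → 7 h 4 min
Wed: 7:06 AM–2:38 PM = 7 h 32 min; less 30 min break → 7 h 2 min
Thu: 9:37 AM–6:12 PM = 8 h 35 min; less 30 min break → 8 h 5 min
Fri: 7:40 AM–3:14 PM = 7 h 34 min; less 30 min break → 7 h 4 min
Sat: 9:56 AM–7:17 PM = 9 h 21 min; less 30 min break → 8 h 51 min
Total worked: 48 h 56 min = 2936 min.
Regular 44 h 0 min = 2640 min at $40.00/h; overtime 4 h 56 min = 296 min at $60.00/h.
Pay = (2640 × $40.00 + 296 × $60.00) ÷ 60 = $2056.00.

$2056.00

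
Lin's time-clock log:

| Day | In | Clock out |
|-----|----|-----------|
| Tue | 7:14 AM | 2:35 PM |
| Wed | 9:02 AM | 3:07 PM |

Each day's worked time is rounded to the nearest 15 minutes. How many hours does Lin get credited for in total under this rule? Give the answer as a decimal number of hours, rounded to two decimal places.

13.25 hours

Tue: 7:14 AM–2:35 PM = 7 h 21 min → rounds to 7 h 15 min
Wed: 9:02 AM–3:07 PM = 6 h 5 min → rounds to 6 h 0 min
Total credited: 13 h 15 min.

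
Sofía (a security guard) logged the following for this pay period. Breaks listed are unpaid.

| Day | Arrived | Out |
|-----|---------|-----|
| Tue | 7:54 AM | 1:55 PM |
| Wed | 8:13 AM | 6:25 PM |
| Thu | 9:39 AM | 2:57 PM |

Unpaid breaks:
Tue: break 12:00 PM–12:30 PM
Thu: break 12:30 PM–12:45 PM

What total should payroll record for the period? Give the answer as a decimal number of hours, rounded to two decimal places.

20.77 hours

Tue: 7:54 AM–1:55 PM = 6 h 1 min; less 30 min break → 5 h 31 min
Wed: 8:13 AM–6:25 PM = 10 h 12 min
Thu: 9:39 AM–2:57 PM = 5 h 18 min; less 15 min break → 5 h 3 min
Total: 5 h 31 min + 10 h 12 min + 5 h 3 min = 20 h 46 min.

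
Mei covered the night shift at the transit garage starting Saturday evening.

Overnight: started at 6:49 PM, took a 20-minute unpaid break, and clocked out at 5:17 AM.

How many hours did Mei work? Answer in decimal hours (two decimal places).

10.13 hours

Overnight: 6:49 PM → midnight = 5 h 11 min; midnight → 5:17 AM = 5 h 17 min; span 10 h 28 min; less 20 min break → 10 h 8 min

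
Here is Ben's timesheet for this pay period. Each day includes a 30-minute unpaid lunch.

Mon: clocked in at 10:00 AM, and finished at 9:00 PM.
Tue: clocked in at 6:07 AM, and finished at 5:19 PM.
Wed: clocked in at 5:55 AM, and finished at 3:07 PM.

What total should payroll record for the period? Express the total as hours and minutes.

Mon: 10:00 AM–9:00 PM = 11 h 0 min; less 30 min break → 10 h 30 min
Tue: 6:07 AM–5:19 PM = 11 h 12 min; less 30 min break → 10 h 42 min
Wed: 5:55 AM–3:07 PM = 9 h 12 min; less 30 min break → 8 h 42 min
Total: 10 h 30 min + 10 h 42 min + 8 h 42 min = 29 h 54 min.

29 h 54 min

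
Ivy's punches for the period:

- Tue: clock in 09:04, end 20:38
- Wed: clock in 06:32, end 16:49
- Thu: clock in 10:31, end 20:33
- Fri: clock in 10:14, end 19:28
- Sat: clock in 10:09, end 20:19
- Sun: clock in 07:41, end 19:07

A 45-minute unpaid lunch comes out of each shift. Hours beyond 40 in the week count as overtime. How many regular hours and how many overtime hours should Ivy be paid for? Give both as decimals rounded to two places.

Regular 40.00 hours, overtime 18.22 hours

Tue: 09:04–20:38 = 11 h 34 min; less 45 min break → 10 h 49 min
Wed: 06:32–16:49 = 10 h 17 min; less 45 min break → 9 h 32 min
Thu: 10:31–20:33 = 10 h 2 min; less 45 min break → 9 h 17 min
Fri: 10:14–19:28 = 9 h 14 min; less 45 min break → 8 h 29 min
Sat: 10:09–20:19 = 10 h 10 min; less 45 min break → 9 h 25 min
Sun: 07:41–19:07 = 11 h 26 min; less 45 min break → 10 h 41 min
Total worked: 58 h 13 min = 58.22 h.
Threshold 40 h → overtime 18 h 13 min, regular 40 h 0 min.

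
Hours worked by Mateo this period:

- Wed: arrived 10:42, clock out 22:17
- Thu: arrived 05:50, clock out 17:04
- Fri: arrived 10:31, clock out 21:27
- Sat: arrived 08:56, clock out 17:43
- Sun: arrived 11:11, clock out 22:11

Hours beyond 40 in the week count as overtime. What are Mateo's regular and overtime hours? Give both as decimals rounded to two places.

Regular 40.00 hours, overtime 13.53 hours

Wed: 10:42–22:17 = 11 h 35 min
Thu: 05:50–17:04 = 11 h 14 min
Fri: 10:31–21:27 = 10 h 56 min
Sat: 08:56–17:43 = 8 h 47 min
Sun: 11:11–22:11 = 11 h 0 min
Total worked: 53 h 32 min = 53.53 h.
Threshold 40 h → overtime 13 h 32 min, regular 40 h 0 min.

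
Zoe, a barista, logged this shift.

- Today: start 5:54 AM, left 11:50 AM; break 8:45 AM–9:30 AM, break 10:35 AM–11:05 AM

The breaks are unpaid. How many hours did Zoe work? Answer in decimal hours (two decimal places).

Today: 5:54 AM–11:50 AM = 5 h 56 min; less 75 min break → 4 h 41 min

4.68 hours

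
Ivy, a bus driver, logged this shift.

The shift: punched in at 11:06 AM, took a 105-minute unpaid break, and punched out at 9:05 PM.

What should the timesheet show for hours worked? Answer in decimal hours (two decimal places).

8.23 hours

The shift: 11:06 AM–9:05 PM = 9 h 59 min; less 105 min break → 8 h 14 min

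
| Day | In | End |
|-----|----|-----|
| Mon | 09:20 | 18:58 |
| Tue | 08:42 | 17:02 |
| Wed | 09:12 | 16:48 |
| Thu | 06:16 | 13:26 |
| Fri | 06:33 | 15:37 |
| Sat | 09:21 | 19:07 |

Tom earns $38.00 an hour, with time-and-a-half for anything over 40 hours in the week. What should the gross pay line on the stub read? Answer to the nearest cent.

$2179.30

Mon: 09:20–18:58 = 9 h 38 min
Tue: 08:42–17:02 = 8 h 20 min
Wed: 09:12–16:48 = 7 h 36 min
Thu: 06:16–13:26 = 7 h 10 min
Fri: 06:33–15:37 = 9 h 4 min
Sat: 09:21–19:07 = 9 h 46 min
Total worked: 51 h 34 min = 3094 min.
Regular 40 h 0 min = 2400 min at $38.00/h; overtime 11 h 34 min = 694 min at $57.00/h.
Pay = (2400 × $38.00 + 694 × $57.00) ÷ 60 = $2179.30.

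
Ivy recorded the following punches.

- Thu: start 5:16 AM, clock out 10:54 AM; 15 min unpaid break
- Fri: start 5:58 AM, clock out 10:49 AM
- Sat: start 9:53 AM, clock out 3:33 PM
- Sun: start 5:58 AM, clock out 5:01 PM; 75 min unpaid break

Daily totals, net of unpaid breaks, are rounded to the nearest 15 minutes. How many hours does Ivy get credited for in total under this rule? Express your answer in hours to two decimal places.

Thu: 5:16 AM–10:54 AM = 5 h 38 min − 15 min = 5 h 23 min → rounds to 5 h 30 min
Fri: 5:58 AM–10:49 AM = 4 h 51 min → rounds to 4 h 45 min
Sat: 9:53 AM–3:33 PM = 5 h 40 min → rounds to 5 h 45 min
Sun: 5:58 AM–5:01 PM = 11 h 3 min − 75 min = 9 h 48 min → rounds to 9 h 45 min
Total credited: 25 h 45 min.

25.75 hours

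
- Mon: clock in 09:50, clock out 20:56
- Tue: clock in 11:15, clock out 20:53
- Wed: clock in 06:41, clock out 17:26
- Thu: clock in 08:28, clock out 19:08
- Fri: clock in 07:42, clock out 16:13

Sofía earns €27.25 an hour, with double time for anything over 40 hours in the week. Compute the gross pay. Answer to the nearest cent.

€1671.33

Mon: 09:50–20:56 = 11 h 6 min
Tue: 11:15–20:53 = 9 h 38 min
Wed: 06:41–17:26 = 10 h 45 min
Thu: 08:28–19:08 = 10 h 40 min
Fri: 07:42–16:13 = 8 h 31 min
Total worked: 50 h 40 min = 3040 min.
Regular 40 h 0 min = 2400 min at €27.25/h; overtime 10 h 40 min = 640 min at €54.50/h.
Pay = (2400 × €27.25 + 640 × €54.50) ÷ 60 = €1671.33.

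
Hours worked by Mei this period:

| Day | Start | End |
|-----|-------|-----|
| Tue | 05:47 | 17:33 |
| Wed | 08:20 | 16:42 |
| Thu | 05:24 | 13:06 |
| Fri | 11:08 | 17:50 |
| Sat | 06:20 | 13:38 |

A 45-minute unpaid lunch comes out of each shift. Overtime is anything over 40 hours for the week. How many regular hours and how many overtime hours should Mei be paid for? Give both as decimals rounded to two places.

Regular 38.08 hours, overtime 0.00 hours

Tue: 05:47–17:33 = 11 h 46 min; less 45 min break → 11 h 1 min
Wed: 08:20–16:42 = 8 h 22 min; less 45 min break → 7 h 37 min
Thu: 05:24–13:06 = 7 h 42 min; less 45 min break → 6 h 57 min
Fri: 11:08–17:50 = 6 h 42 min; less 45 min break → 5 h 57 min
Sat: 06:20–13:38 = 7 h 18 min; less 45 min break → 6 h 33 min
Total worked: 38 h 5 min = 38.08 h.
Threshold 40 h → overtime 0 h 0 min, regular 38 h 5 min.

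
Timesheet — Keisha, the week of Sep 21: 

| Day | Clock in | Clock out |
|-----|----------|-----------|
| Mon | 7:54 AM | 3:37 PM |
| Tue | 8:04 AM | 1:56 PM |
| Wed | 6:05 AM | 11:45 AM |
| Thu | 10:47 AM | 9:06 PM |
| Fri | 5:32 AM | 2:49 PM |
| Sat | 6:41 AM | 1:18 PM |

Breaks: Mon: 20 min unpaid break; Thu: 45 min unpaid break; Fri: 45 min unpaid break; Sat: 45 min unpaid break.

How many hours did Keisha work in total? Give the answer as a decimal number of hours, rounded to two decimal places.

42.88 hours

Mon: 7:54 AM–3:37 PM = 7 h 43 min; less 20 min break → 7 h 23 min
Tue: 8:04 AM–1:56 PM = 5 h 52 min
Wed: 6:05 AM–11:45 AM = 5 h 40 min
Thu: 10:47 AM–9:06 PM = 10 h 19 min; less 45 min break → 9 h 34 min
Fri: 5:32 AM–2:49 PM = 9 h 17 min; less 45 min break → 8 h 32 min
Sat: 6:41 AM–1:18 PM = 6 h 37 min; less 45 min break → 5 h 52 min
Total: 7 h 23 min + 5 h 52 min + 5 h 40 min + 9 h 34 min + 8 h 32 min + 5 h 52 min = 42 h 53 min.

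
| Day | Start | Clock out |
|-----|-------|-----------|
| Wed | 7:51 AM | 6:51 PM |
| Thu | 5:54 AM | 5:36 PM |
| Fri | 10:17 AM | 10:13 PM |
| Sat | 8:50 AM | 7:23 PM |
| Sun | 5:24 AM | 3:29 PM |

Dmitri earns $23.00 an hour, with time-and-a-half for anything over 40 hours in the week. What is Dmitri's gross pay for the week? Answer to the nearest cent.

Wed: 7:51 AM–6:51 PM = 11 h 0 min
Thu: 5:54 AM–5:36 PM = 11 h 42 min
Fri: 10:17 AM–10:13 PM = 11 h 56 min
Sat: 8:50 AM–7:23 PM = 10 h 33 min
Sun: 5:24 AM–3:29 PM = 10 h 5 min
Total worked: 55 h 16 min = 3316 min.
Regular 40 h 0 min = 2400 min at $23.00/h; overtime 15 h 16 min = 916 min at $34.50/h.
Pay = (2400 × $23.00 + 916 × $34.50) ÷ 60 = $1446.70.

$1446.70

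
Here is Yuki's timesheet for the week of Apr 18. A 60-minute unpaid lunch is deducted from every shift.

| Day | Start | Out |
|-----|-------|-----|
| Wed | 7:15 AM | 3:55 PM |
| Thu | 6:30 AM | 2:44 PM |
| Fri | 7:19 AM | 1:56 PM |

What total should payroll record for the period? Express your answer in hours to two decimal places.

Wed: 7:15 AM–3:55 PM = 8 h 40 min; less 60 min break → 7 h 40 min
Thu: 6:30 AM–2:44 PM = 8 h 14 min; less 60 min break → 7 h 14 min
Fri: 7:19 AM–1:56 PM = 6 h 37 min; less 60 min break → 5 h 37 min
Total: 7 h 40 min + 7 h 14 min + 5 h 37 min = 20 h 31 min.

20.52 hours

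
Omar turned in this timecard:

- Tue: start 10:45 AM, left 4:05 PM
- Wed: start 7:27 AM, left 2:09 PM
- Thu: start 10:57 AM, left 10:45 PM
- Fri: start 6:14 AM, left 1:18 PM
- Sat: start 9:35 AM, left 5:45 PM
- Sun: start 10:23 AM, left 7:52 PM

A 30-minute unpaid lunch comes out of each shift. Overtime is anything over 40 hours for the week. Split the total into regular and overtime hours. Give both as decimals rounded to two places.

Tue: 10:45 AM–4:05 PM = 5 h 20 min; less 30 min break → 4 h 50 min
Wed: 7:27 AM–2:09 PM = 6 h 42 min; less 30 min break → 6 h 12 min
Thu: 10:57 AM–10:45 PM = 11 h 48 min; less 30 min break → 11 h 18 min
Fri: 6:14 AM–1:18 PM = 7 h 4 min; less 30 min break → 6 h 34 min
Sat: 9:35 AM–5:45 PM = 8 h 10 min; less 30 min break → 7 h 40 min
Sun: 10:23 AM–7:52 PM = 9 h 29 min; less 30 min break → 8 h 59 min
Total worked: 45 h 33 min = 45.55 h.
Threshold 40 h → overtime 5 h 33 min, regular 40 h 0 min.

Regular 40.00 hours, overtime 5.55 hours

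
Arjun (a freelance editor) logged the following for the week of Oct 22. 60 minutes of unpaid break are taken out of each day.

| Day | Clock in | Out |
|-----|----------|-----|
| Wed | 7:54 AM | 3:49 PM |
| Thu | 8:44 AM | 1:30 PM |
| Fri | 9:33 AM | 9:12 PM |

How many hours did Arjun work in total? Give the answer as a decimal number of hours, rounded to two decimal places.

Wed: 7:54 AM–3:49 PM = 7 h 55 min; less 60 min break → 6 h 55 min
Thu: 8:44 AM–1:30 PM = 4 h 46 min; less 60 min break → 3 h 46 min
Fri: 9:33 AM–9:12 PM = 11 h 39 min; less 60 min break → 10 h 39 min
Total: 6 h 55 min + 3 h 46 min + 10 h 39 min = 21 h 20 min.

21.33 hours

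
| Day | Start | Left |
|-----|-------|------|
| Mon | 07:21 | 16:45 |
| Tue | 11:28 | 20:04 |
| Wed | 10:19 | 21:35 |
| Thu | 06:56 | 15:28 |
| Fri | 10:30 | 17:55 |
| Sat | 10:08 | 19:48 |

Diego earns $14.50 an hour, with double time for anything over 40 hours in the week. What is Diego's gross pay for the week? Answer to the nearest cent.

Mon: 07:21–16:45 = 9 h 24 min
Tue: 11:28–20:04 = 8 h 36 min
Wed: 10:19–21:35 = 11 h 16 min
Thu: 06:56–15:28 = 8 h 32 min
Fri: 10:30–17:55 = 7 h 25 min
Sat: 10:08–19:48 = 9 h 40 min
Total worked: 54 h 53 min = 3293 min.
Regular 40 h 0 min = 2400 min at $14.50/h; overtime 14 h 53 min = 893 min at $29.00/h.
Pay = (2400 × $14.50 + 893 × $29.00) ÷ 60 = $1011.62.

$1011.62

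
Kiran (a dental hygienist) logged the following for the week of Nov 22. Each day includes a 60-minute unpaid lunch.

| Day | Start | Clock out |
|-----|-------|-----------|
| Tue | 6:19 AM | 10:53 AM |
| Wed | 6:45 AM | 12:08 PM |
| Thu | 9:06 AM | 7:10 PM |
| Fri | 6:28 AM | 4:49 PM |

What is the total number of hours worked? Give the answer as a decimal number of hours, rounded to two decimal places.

26.37 hours

Tue: 6:19 AM–10:53 AM = 4 h 34 min; less 60 min break → 3 h 34 min
Wed: 6:45 AM–12:08 PM = 5 h 23 min; less 60 min break → 4 h 23 min
Thu: 9:06 AM–7:10 PM = 10 h 4 min; less 60 min break → 9 h 4 min
Fri: 6:28 AM–4:49 PM = 10 h 21 min; less 60 min break → 9 h 21 min
Total: 3 h 34 min + 4 h 23 min + 9 h 4 min + 9 h 21 min = 26 h 22 min.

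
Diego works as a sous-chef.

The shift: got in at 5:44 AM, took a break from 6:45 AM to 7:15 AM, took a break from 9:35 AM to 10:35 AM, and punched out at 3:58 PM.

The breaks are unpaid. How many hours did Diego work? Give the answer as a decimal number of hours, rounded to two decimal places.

8.73 hours

The shift: 5:44 AM–3:58 PM = 10 h 14 min; less 90 min break → 8 h 44 min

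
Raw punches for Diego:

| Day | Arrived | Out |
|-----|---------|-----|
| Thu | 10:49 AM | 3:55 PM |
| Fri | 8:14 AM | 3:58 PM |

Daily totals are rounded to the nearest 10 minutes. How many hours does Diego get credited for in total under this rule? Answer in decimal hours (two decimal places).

12.83 hours

Thu: 10:49 AM–3:55 PM = 5 h 6 min → rounds to 5 h 10 min
Fri: 8:14 AM–3:58 PM = 7 h 44 min → rounds to 7 h 40 min
Total credited: 12 h 50 min.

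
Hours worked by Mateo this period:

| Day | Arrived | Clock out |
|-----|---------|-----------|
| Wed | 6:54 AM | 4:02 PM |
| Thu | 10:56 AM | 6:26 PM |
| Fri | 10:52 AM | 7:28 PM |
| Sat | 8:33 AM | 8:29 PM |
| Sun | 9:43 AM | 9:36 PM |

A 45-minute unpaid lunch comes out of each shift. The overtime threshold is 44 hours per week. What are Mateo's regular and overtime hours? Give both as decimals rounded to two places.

Regular 44.00 hours, overtime 1.30 hours

Wed: 6:54 AM–4:02 PM = 9 h 8 min; less 45 min break → 8 h 23 min
Thu: 10:56 AM–6:26 PM = 7 h 30 min; less 45 min break → 6 h 45 min
Fri: 10:52 AM–7:28 PM = 8 h 36 min; less 45 min break → 7 h 51 min
Sat: 8:33 AM–8:29 PM = 11 h 56 min; less 45 min break → 11 h 11 min
Sun: 9:43 AM–9:36 PM = 11 h 53 min; less 45 min break → 11 h 8 min
Total worked: 45 h 18 min = 45.30 h.
Threshold 44 h → overtime 1 h 18 min, regular 44 h 0 min.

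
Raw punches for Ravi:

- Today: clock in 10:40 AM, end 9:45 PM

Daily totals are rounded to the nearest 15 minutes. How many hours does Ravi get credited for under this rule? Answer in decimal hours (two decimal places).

Today: 10:40 AM–9:45 PM = 11 h 5 min → rounds to 11 h 0 min

11.00 hours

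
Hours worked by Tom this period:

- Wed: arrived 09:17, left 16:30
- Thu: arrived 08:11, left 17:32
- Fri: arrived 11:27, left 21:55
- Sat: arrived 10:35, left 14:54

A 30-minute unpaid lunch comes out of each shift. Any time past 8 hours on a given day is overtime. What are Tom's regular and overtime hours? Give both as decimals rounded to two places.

Wed: 09:17–16:30 = 7 h 13 min; less 30 min break → 6 h 43 min
Thu: 08:11–17:32 = 9 h 21 min; less 30 min break → 8 h 51 min
Fri: 11:27–21:55 = 10 h 28 min; less 30 min break → 9 h 58 min
Sat: 10:35–14:54 = 4 h 19 min; less 30 min break → 3 h 49 min
Wed reg 6 h 43 min / OT 0 h 0 min; Thu reg 8 h 0 min / OT 0 h 51 min; Fri reg 8 h 0 min / OT 1 h 58 min; Sat reg 3 h 49 min / OT 0 h 0 min.
Totals: regular 26 h 32 min, overtime 2 h 49 min.

Regular 26.53 hours, overtime 2.82 hours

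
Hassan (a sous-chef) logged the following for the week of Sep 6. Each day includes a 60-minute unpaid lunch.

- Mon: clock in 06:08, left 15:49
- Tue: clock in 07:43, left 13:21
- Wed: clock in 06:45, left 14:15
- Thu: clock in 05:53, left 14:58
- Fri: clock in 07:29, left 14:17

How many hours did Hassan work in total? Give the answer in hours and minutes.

33 h 42 min

Mon: 06:08–15:49 = 9 h 41 min; less 60 min break → 8 h 41 min
Tue: 07:43–13:21 = 5 h 38 min; less 60 min break → 4 h 38 min
Wed: 06:45–14:15 = 7 h 30 min; less 60 min break → 6 h 30 min
Thu: 05:53–14:58 = 9 h 5 min; less 60 min break → 8 h 5 min
Fri: 07:29–14:17 = 6 h 48 min; less 60 min break → 5 h 48 min
Total: 8 h 41 min + 4 h 38 min + 6 h 30 min + 8 h 5 min + 5 h 48 min = 33 h 42 min.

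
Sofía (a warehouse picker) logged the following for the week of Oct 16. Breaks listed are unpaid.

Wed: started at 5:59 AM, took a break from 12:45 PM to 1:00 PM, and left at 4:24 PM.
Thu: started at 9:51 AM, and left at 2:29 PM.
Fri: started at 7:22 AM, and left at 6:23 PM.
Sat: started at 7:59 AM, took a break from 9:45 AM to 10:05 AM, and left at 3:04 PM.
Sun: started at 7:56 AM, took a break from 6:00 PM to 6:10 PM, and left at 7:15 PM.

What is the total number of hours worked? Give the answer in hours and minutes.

43 h 43 min

Wed: 5:59 AM–4:24 PM = 10 h 25 min; less 15 min break → 10 h 10 min
Thu: 9:51 AM–2:29 PM = 4 h 38 min
Fri: 7:22 AM–6:23 PM = 11 h 1 min
Sat: 7:59 AM–3:04 PM = 7 h 5 min; less 20 min break → 6 h 45 min
Sun: 7:56 AM–7:15 PM = 11 h 19 min; less 10 min break → 11 h 9 min
Total: 10 h 10 min + 4 h 38 min + 11 h 1 min + 6 h 45 min + 11 h 9 min = 43 h 43 min.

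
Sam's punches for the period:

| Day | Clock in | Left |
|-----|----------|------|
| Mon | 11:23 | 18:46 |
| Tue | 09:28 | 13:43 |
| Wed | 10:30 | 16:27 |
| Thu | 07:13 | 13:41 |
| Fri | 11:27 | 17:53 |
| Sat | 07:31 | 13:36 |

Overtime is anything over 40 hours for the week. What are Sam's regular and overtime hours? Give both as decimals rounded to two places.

Regular 36.57 hours, overtime 0.00 hours

Mon: 11:23–18:46 = 7 h 23 min
Tue: 09:28–13:43 = 4 h 15 min
Wed: 10:30–16:27 = 5 h 57 min
Thu: 07:13–13:41 = 6 h 28 min
Fri: 11:27–17:53 = 6 h 26 min
Sat: 07:31–13:36 = 6 h 5 min
Total worked: 36 h 34 min = 36.57 h.
Threshold 40 h → overtime 0 h 0 min, regular 36 h 34 min.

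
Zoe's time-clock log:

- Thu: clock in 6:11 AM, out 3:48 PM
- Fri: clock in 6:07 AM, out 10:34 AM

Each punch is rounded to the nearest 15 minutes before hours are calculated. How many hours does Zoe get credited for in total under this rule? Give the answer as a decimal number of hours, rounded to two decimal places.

Thu: in 6:11 AM→6:15 AM, out 3:48 PM→3:45 PM; 9 h 30 min
Fri: in 6:07 AM→6:00 AM, out 10:34 AM→10:30 AM; 4 h 30 min
Total credited: 14 h 0 min.

14.00 hours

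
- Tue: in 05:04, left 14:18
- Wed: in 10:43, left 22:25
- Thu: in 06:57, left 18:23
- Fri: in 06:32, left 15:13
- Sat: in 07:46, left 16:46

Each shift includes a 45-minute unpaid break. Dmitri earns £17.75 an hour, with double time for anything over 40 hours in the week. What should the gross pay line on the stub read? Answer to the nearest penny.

£933.65

Tue: 05:04–14:18 = 9 h 14 min; less 45 min break → 8 h 29 min
Wed: 10:43–22:25 = 11 h 42 min; less 45 min break → 10 h 57 min
Thu: 06:57–18:23 = 11 h 26 min; less 45 min break → 10 h 41 min
Fri: 06:32–15:13 = 8 h 41 min; less 45 min break → 7 h 56 min
Sat: 07:46–16:46 = 9 h 0 min; less 45 min break → 8 h 15 min
Total worked: 46 h 18 min = 2778 min.
Regular 40 h 0 min = 2400 min at £17.75/h; overtime 6 h 18 min = 378 min at £35.50/h.
Pay = (2400 × £17.75 + 378 × £35.50) ÷ 60 = £933.65.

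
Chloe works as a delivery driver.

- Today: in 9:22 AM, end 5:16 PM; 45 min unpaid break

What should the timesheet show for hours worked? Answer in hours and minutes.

7 h 9 min

Today: 9:22 AM–5:16 PM = 7 h 54 min; less 45 min break → 7 h 9 min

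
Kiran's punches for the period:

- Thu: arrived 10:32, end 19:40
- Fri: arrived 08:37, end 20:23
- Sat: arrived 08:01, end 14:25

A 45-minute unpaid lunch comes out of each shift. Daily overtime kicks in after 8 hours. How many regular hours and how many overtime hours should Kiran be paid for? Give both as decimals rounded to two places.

Regular 21.65 hours, overtime 3.40 hours

Thu: 10:32–19:40 = 9 h 8 min; less 45 min break → 8 h 23 min
Fri: 08:37–20:23 = 11 h 46 min; less 45 min break → 11 h 1 min
Sat: 08:01–14:25 = 6 h 24 min; less 45 min break → 5 h 39 min
Thu reg 8 h 0 min / OT 0 h 23 min; Fri reg 8 h 0 min / OT 3 h 1 min; Sat reg 5 h 39 min / OT 0 h 0 min.
Totals: regular 21 h 39 min, overtime 3 h 24 min.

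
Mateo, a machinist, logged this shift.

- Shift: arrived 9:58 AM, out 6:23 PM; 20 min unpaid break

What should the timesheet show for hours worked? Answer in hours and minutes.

8 h 5 min

Shift: 9:58 AM–6:23 PM = 8 h 25 min; less 20 min break → 8 h 5 min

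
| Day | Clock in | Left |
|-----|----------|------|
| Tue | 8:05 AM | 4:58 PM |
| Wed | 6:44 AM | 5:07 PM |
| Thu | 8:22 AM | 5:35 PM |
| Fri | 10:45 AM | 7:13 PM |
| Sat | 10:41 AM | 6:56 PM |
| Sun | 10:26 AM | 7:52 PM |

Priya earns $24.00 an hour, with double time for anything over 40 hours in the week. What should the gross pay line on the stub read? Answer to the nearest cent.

Tue: 8:05 AM–4:58 PM = 8 h 53 min
Wed: 6:44 AM–5:07 PM = 10 h 23 min
Thu: 8:22 AM–5:35 PM = 9 h 13 min
Fri: 10:45 AM–7:13 PM = 8 h 28 min
Sat: 10:41 AM–6:56 PM = 8 h 15 min
Sun: 10:26 AM–7:52 PM = 9 h 26 min
Total worked: 54 h 38 min = 3278 min.
Regular 40 h 0 min = 2400 min at $24.00/h; overtime 14 h 38 min = 878 min at $48.00/h.
Pay = (2400 × $24.00 + 878 × $48.00) ÷ 60 = $1662.40.

$1662.40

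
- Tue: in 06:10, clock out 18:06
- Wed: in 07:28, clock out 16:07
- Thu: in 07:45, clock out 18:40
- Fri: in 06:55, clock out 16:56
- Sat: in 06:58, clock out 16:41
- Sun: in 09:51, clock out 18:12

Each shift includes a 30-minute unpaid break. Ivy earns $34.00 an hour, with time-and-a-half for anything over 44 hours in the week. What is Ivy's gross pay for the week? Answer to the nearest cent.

Tue: 06:10–18:06 = 11 h 56 min; less 30 min break → 11 h 26 min
Wed: 07:28–16:07 = 8 h 39 min; less 30 min break → 8 h 9 min
Thu: 07:45–18:40 = 10 h 55 min; less 30 min break → 10 h 25 min
Fri: 06:55–16:56 = 10 h 1 min; less 30 min break → 9 h 31 min
Sat: 06:58–16:41 = 9 h 43 min; less 30 min break → 9 h 13 min
Sun: 09:51–18:12 = 8 h 21 min; less 30 min break → 7 h 51 min
Total worked: 56 h 35 min = 3395 min.
Regular 44 h 0 min = 2640 min at $34.00/h; overtime 12 h 35 min = 755 min at $51.00/h.
Pay = (2640 × $34.00 + 755 × $51.00) ÷ 60 = $2137.75.

$2137.75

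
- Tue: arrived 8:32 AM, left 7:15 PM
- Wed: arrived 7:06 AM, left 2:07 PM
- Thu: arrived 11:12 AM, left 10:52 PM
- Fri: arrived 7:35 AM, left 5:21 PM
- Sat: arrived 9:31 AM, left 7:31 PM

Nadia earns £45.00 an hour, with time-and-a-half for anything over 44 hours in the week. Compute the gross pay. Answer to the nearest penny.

£2328.75

Tue: 8:32 AM–7:15 PM = 10 h 43 min
Wed: 7:06 AM–2:07 PM = 7 h 1 min
Thu: 11:12 AM–10:52 PM = 11 h 40 min
Fri: 7:35 AM–5:21 PM = 9 h 46 min
Sat: 9:31 AM–7:31 PM = 10 h 0 min
Total worked: 49 h 10 min = 2950 min.
Regular 44 h 0 min = 2640 min at £45.00/h; overtime 5 h 10 min = 310 min at £67.50/h.
Pay = (2640 × £45.00 + 310 × £67.50) ÷ 60 = £2328.75.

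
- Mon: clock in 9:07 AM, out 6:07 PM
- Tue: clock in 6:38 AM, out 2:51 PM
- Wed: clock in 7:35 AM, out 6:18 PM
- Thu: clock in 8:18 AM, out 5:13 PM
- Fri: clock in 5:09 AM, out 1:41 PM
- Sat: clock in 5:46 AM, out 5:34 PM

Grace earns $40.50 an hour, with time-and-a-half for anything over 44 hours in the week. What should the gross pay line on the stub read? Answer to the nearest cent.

Mon: 9:07 AM–6:07 PM = 9 h 0 min
Tue: 6:38 AM–2:51 PM = 8 h 13 min
Wed: 7:35 AM–6:18 PM = 10 h 43 min
Thu: 8:18 AM–5:13 PM = 8 h 55 min
Fri: 5:09 AM–1:41 PM = 8 h 32 min
Sat: 5:46 AM–5:34 PM = 11 h 48 min
Total worked: 57 h 11 min = 3431 min.
Regular 44 h 0 min = 2640 min at $40.50/h; overtime 13 h 11 min = 791 min at $60.75/h.
Pay = (2640 × $40.50 + 791 × $60.75) ÷ 60 = $2582.89.

$2582.89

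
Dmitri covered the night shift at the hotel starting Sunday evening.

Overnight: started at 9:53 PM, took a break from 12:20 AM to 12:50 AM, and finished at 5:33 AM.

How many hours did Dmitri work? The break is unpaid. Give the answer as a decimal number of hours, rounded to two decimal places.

Overnight: 9:53 PM → midnight = 2 h 7 min; midnight → 5:33 AM = 5 h 33 min; span 7 h 40 min; less 30 min break → 7 h 10 min

7.17 hours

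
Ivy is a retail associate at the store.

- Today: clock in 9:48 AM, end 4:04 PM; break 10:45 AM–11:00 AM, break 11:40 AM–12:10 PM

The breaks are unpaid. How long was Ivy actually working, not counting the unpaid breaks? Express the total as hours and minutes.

5 h 31 min

Today: 9:48 AM–4:04 PM = 6 h 16 min; less 45 min break → 5 h 31 min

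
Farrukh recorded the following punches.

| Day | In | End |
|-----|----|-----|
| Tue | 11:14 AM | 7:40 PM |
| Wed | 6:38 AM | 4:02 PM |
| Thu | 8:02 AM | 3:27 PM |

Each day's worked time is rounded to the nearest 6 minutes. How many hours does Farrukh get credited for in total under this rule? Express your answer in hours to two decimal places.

25.20 hours

Tue: 11:14 AM–7:40 PM = 8 h 26 min → rounds to 8 h 24 min
Wed: 6:38 AM–4:02 PM = 9 h 24 min → rounds to 9 h 24 min
Thu: 8:02 AM–3:27 PM = 7 h 25 min → rounds to 7 h 24 min
Total credited: 25 h 12 min.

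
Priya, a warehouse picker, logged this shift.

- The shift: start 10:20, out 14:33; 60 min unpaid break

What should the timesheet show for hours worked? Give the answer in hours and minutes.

3 h 13 min

The shift: 10:20–14:33 = 4 h 13 min; less 60 min break → 3 h 13 min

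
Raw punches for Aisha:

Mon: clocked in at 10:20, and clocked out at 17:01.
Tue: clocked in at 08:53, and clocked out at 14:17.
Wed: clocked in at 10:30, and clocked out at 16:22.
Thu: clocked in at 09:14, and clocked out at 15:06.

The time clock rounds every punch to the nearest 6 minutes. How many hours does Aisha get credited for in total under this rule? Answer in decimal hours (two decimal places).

Mon: in 10:20→10:18, out 17:01→17:00; 6 h 42 min
Tue: in 08:53→08:54, out 14:17→14:18; 5 h 24 min
Wed: in 10:30→10:30, out 16:22→16:24; 5 h 54 min
Thu: in 09:14→09:12, out 15:06→15:06; 5 h 54 min
Total credited: 23 h 54 min.

23.90 hours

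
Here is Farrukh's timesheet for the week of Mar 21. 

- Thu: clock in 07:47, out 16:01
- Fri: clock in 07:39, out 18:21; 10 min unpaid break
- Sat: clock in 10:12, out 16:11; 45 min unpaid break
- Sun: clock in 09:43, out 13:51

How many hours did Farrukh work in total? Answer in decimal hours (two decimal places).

28.13 hours

Thu: 07:47–16:01 = 8 h 14 min
Fri: 07:39–18:21 = 10 h 42 min; less 10 min break → 10 h 32 min
Sat: 10:12–16:11 = 5 h 59 min; less 45 min break → 5 h 14 min
Sun: 09:43–13:51 = 4 h 8 min
Total: 8 h 14 min + 10 h 32 min + 5 h 14 min + 4 h 8 min = 28 h 8 min.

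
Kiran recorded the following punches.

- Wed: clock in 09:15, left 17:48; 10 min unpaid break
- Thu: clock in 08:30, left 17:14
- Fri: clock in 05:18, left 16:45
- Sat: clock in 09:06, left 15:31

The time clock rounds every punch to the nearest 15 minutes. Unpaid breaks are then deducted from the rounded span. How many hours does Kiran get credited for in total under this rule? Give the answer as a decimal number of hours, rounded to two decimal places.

Wed: in 09:15→09:15, out 17:48→17:45; 8 h 30 min − 10 min = 8 h 20 min
Thu: in 08:30→08:30, out 17:14→17:15; 8 h 45 min
Fri: in 05:18→05:15, out 16:45→16:45; 11 h 30 min
Sat: in 09:06→09:00, out 15:31→15:30; 6 h 30 min
Total credited: 35 h 5 min.

35.08 hours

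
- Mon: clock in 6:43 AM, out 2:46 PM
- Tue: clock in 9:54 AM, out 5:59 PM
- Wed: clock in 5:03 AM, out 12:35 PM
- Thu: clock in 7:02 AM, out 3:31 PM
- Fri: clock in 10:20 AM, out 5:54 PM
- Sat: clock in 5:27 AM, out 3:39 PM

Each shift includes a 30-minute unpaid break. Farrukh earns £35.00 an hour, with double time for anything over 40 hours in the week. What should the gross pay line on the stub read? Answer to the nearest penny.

£1884.17

Mon: 6:43 AM–2:46 PM = 8 h 3 min; less 30 min break → 7 h 33 min
Tue: 9:54 AM–5:59 PM = 8 h 5 min; less 30 min break → 7 h 35 min
Wed: 5:03 AM–12:35 PM = 7 h 32 min; less 30 min break → 7 h 2 min
Thu: 7:02 AM–3:31 PM = 8 h 29 min; less 30 min break → 7 h 59 min
Fri: 10:20 AM–5:54 PM = 7 h 34 min; less 30 min break → 7 h 4 min
Sat: 5:27 AM–3:39 PM = 10 h 12 min; less 30 min break → 9 h 42 min
Total worked: 46 h 55 min = 2815 min.
Regular 40 h 0 min = 2400 min at £35.00/h; overtime 6 h 55 min = 415 min at £70.00/h.
Pay = (2400 × £35.00 + 415 × £70.00) ÷ 60 = £1884.17.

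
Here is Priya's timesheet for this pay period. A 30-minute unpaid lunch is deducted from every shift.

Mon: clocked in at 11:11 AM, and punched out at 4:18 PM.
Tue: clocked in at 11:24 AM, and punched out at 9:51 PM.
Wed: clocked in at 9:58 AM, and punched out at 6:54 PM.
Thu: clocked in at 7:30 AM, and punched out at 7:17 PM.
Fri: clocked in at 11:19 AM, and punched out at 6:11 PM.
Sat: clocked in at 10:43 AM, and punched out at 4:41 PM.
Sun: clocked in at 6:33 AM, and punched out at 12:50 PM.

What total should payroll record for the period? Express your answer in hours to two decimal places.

51.90 hours

Mon: 11:11 AM–4:18 PM = 5 h 7 min; less 30 min break → 4 h 37 min
Tue: 11:24 AM–9:51 PM = 10 h 27 min; less 30 min break → 9 h 57 min
Wed: 9:58 AM–6:54 PM = 8 h 56 min; less 30 min break → 8 h 26 min
Thu: 7:30 AM–7:17 PM = 11 h 47 min; less 30 min break → 11 h 17 min
Fri: 11:19 AM–6:11 PM = 6 h 52 min; less 30 min break → 6 h 22 min
Sat: 10:43 AM–4:41 PM = 5 h 58 min; less 30 min break → 5 h 28 min
Sun: 6:33 AM–12:50 PM = 6 h 17 min; less 30 min break → 5 h 47 min
Total: 4 h 37 min + 9 h 57 min + 8 h 26 min + 11 h 17 min + 6 h 22 min + 5 h 28 min + 5 h 47 min = 51 h 54 min.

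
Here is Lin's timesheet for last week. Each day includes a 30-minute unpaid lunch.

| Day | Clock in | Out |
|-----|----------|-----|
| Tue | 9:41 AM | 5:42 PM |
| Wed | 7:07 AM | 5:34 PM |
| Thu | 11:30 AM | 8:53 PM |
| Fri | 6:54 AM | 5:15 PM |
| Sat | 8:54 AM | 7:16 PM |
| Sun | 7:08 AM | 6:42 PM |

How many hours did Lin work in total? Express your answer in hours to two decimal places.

Tue: 9:41 AM–5:42 PM = 8 h 1 min; less 30 min break → 7 h 31 min
Wed: 7:07 AM–5:34 PM = 10 h 27 min; less 30 min break → 9 h 57 min
Thu: 11:30 AM–8:53 PM = 9 h 23 min; less 30 min break → 8 h 53 min
Fri: 6:54 AM–5:15 PM = 10 h 21 min; less 30 min break → 9 h 51 min
Sat: 8:54 AM–7:16 PM = 10 h 22 min; less 30 min break → 9 h 52 min
Sun: 7:08 AM–6:42 PM = 11 h 34 min; less 30 min break → 11 h 4 min
Total: 7 h 31 min + 9 h 57 min + 8 h 53 min + 9 h 51 min + 9 h 52 min + 11 h 4 min = 57 h 8 min.

57.13 hours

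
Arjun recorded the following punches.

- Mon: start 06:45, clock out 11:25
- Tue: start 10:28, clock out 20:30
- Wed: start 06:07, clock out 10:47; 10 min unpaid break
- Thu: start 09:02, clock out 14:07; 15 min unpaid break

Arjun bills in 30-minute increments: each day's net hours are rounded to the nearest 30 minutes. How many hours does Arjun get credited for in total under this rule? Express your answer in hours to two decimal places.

Mon: 06:45–11:25 = 4 h 40 min → rounds to 4 h 30 min
Tue: 10:28–20:30 = 10 h 2 min → rounds to 10 h 0 min
Wed: 06:07–10:47 = 4 h 40 min − 10 min = 4 h 30 min → rounds to 4 h 30 min
Thu: 09:02–14:07 = 5 h 5 min − 15 min = 4 h 50 min → rounds to 5 h 0 min
Total credited: 24 h 0 min.

24.00 hours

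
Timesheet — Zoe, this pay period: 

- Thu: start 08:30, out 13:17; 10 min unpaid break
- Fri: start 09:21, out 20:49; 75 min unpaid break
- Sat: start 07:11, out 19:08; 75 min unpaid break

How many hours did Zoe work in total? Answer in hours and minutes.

25 h 32 min

Thu: 08:30–13:17 = 4 h 47 min; less 10 min break → 4 h 37 min
Fri: 09:21–20:49 = 11 h 28 min; less 75 min break → 10 h 13 min
Sat: 07:11–19:08 = 11 h 57 min; less 75 min break → 10 h 42 min
Total: 4 h 37 min + 10 h 13 min + 10 h 42 min = 25 h 32 min.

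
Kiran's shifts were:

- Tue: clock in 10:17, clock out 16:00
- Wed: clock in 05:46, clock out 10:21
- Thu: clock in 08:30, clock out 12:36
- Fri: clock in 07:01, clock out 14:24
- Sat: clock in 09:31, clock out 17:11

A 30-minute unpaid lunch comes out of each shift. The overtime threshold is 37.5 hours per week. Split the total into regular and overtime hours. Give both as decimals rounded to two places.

Regular 26.95 hours, overtime 0.00 hours

Tue: 10:17–16:00 = 5 h 43 min; less 30 min break → 5 h 13 min
Wed: 05:46–10:21 = 4 h 35 min; less 30 min break → 4 h 5 min
Thu: 08:30–12:36 = 4 h 6 min; less 30 min break → 3 h 36 min
Fri: 07:01–14:24 = 7 h 23 min; less 30 min break → 6 h 53 min
Sat: 09:31–17:11 = 7 h 40 min; less 30 min break → 7 h 10 min
Total worked: 26 h 57 min = 26.95 h.
Threshold 37.5 h → overtime 0 h 0 min, regular 26 h 57 min.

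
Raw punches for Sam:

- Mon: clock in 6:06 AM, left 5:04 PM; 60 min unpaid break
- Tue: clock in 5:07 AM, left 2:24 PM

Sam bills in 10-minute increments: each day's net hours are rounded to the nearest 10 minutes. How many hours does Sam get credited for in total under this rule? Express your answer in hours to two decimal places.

Mon: 6:06 AM–5:04 PM = 10 h 58 min − 60 min = 9 h 58 min → rounds to 10 h 0 min
Tue: 5:07 AM–2:24 PM = 9 h 17 min → rounds to 9 h 20 min
Total credited: 19 h 20 min.

19.33 hours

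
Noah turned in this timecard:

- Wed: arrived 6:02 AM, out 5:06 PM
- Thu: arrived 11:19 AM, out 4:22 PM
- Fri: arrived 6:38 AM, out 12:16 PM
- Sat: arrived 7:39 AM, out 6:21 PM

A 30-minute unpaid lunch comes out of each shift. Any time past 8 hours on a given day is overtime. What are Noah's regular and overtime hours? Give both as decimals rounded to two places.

Regular 25.68 hours, overtime 4.77 hours

Wed: 6:02 AM–5:06 PM = 11 h 4 min; less 30 min break → 10 h 34 min
Thu: 11:19 AM–4:22 PM = 5 h 3 min; less 30 min break → 4 h 33 min
Fri: 6:38 AM–12:16 PM = 5 h 38 min; less 30 min break → 5 h 8 min
Sat: 7:39 AM–6:21 PM = 10 h 42 min; less 30 min break → 10 h 12 min
Wed reg 8 h 0 min / OT 2 h 34 min; Thu reg 4 h 33 min / OT 0 h 0 min; Fri reg 5 h 8 min / OT 0 h 0 min; Sat reg 8 h 0 min / OT 2 h 12 min.
Totals: regular 25 h 41 min, overtime 4 h 46 min.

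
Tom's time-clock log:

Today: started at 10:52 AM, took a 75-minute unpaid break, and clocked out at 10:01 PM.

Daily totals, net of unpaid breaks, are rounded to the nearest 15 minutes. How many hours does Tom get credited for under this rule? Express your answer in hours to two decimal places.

10.00 hours

Today: 10:52 AM–10:01 PM = 11 h 9 min − 75 min = 9 h 54 min → rounds to 10 h 0 min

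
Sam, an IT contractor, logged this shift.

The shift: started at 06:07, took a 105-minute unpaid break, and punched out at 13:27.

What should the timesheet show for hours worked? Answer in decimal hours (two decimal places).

The shift: 06:07–13:27 = 7 h 20 min; less 105 min break → 5 h 35 min

5.58 hours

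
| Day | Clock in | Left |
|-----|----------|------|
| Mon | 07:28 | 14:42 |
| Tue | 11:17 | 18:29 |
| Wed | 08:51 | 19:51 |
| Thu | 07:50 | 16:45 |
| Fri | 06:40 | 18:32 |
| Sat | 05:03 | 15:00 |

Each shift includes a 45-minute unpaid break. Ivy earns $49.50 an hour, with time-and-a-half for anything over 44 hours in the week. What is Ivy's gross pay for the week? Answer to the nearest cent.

$2747.25

Mon: 07:28–14:42 = 7 h 14 min; less 45 min break → 6 h 29 min
Tue: 11:17–18:29 = 7 h 12 min; less 45 min break → 6 h 27 min
Wed: 08:51–19:51 = 11 h 0 min; less 45 min break → 10 h 15 min
Thu: 07:50–16:45 = 8 h 55 min; less 45 min break → 8 h 10 min
Fri: 06:40–18:32 = 11 h 52 min; less 45 min break → 11 h 7 min
Sat: 05:03–15:00 = 9 h 57 min; less 45 min break → 9 h 12 min
Total worked: 51 h 40 min = 3100 min.
Regular 44 h 0 min = 2640 min at $49.50/h; overtime 7 h 40 min = 460 min at $74.25/h.
Pay = (2640 × $49.50 + 460 × $74.25) ÷ 60 = $2747.25.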